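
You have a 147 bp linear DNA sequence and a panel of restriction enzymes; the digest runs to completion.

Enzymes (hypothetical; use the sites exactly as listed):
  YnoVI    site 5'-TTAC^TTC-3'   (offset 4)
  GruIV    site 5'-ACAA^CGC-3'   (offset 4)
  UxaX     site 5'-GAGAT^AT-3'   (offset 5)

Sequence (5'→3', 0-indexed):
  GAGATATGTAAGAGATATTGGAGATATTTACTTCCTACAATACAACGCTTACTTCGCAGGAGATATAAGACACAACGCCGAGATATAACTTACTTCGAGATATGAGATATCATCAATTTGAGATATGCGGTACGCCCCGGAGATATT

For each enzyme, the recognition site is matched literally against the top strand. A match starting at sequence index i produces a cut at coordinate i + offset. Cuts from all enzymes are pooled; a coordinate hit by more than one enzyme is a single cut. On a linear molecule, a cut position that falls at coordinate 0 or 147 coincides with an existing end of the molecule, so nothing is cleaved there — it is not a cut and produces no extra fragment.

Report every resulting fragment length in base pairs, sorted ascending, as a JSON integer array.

[3,5,6,7,7,8,9,9,9,11,11,12,14,16,20]

Site scan:
  YnoVI (TTACTTC, off=4): starts [27, 48, 89] → cuts [31, 52, 93]
  GruIV (ACAACGC, off=4): starts [41, 71] → cuts [45, 75]
  UxaX (GAGATAT, off=5): starts [0, 11, 20, 59, 79, 96, 103, 119, 139] → cuts [5, 16, 25, 64, 84, 101, 108, 124, 144]

Pooled cuts: [5, 16, 25, 31, 45, 52, 64, 75, 84, 93, 101, 108, 124, 144]

Fragments:
  [0,5): 5 bp
  [5,16): 11 bp
  [16,25): 9 bp
  [25,31): 6 bp
  [31,45): 14 bp
  [45,52): 7 bp
  [52,64): 12 bp
  [64,75): 11 bp
  [75,84): 9 bp
  [84,93): 9 bp
  [93,101): 8 bp
  [101,108): 7 bp
  [108,124): 16 bp
  [124,144): 20 bp
  [144,147): 3 bp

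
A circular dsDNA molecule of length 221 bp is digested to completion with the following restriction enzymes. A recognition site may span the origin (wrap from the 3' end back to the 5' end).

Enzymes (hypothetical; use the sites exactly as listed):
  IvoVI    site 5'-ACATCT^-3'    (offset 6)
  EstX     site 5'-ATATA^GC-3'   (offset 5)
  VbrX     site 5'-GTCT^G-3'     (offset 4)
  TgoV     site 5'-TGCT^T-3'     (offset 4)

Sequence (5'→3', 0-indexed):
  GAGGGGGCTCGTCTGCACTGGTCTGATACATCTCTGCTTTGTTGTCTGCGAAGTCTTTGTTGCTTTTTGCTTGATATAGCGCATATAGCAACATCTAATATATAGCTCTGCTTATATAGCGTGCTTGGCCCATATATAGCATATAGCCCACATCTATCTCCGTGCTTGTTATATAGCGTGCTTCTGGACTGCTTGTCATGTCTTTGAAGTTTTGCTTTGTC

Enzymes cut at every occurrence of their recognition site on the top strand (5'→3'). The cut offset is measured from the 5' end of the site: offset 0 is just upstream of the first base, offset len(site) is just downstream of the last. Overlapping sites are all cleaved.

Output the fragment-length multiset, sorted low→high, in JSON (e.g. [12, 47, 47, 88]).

Scan for sites:
  IvoVI ACATCT/6: at [27, 90, 149] ⇒ [33, 96, 155]
  EstX ATATAGC/5: at [73, 82, 99, 113, 133, 140, 170] ⇒ [78, 87, 104, 118, 138, 145, 175]
  VbrX GTCTG/4: at [10, 20, 43] ⇒ [14, 24, 47]
  TgoV TGCTT/4: at [34, 60, 67, 108, 121, 162, 178, 189, 212] ⇒ [38, 64, 71, 112, 125, 166, 182, 193, 216]

Pooled cuts: [14, 24, 33, 38, 47, 64, 71, 78, 87, 96, 104, 112, 118, 125, 138, 145, 155, 166, 175, 182, 193, 216]

Fragments:
  14→24: 10 bp
  24→33: 9 bp
  33→38: 5 bp
  38→47: 9 bp
  47→64: 17 bp
  64→71: 7 bp
  71→78: 7 bp
  78→87: 9 bp
  87→96: 9 bp
  96→104: 8 bp
  104→112: 8 bp
  112→118: 6 bp
  118→125: 7 bp
  125→138: 13 bp
  138→145: 7 bp
  145→155: 10 bp
  155→166: 11 bp
  166→175: 9 bp
  175→182: 7 bp
  182→193: 11 bp
  193→216: 23 bp
  216→14 (wrap): 221-216+14 = 19 bp

[5,6,7,7,7,7,7,8,8,9,9,9,9,9,10,10,11,11,13,17,19,23]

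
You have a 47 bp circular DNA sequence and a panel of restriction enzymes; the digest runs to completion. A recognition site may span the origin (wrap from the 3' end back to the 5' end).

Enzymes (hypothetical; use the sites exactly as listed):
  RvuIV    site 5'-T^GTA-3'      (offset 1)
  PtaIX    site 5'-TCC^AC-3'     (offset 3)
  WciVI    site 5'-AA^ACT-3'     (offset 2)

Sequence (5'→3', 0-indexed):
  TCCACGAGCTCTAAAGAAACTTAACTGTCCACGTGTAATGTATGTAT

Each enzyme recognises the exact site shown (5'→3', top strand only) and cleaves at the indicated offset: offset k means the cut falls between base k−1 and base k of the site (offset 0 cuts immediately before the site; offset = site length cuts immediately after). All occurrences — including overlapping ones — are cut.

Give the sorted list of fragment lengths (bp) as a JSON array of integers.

Per-enzyme occurrences:
  RvuIV TGTA/1: at [33, 38, 42] ⇒ [34, 39, 43]
  PtaIX TCCAC/3: at [0, 27] ⇒ [3, 30]
  WciVI AAACT/2: at [16] ⇒ [18]

All cut coordinates (distinct, sorted): [3, 18, 30, 34, 39, 43]

Fragment lengths:
  3→18: 15 bp
  18→30: 12 bp
  30→34: 4 bp
  34→39: 5 bp
  39→43: 4 bp
  43→3 (wrap): 47-43+3 = 7 bp

[4,4,5,7,12,15]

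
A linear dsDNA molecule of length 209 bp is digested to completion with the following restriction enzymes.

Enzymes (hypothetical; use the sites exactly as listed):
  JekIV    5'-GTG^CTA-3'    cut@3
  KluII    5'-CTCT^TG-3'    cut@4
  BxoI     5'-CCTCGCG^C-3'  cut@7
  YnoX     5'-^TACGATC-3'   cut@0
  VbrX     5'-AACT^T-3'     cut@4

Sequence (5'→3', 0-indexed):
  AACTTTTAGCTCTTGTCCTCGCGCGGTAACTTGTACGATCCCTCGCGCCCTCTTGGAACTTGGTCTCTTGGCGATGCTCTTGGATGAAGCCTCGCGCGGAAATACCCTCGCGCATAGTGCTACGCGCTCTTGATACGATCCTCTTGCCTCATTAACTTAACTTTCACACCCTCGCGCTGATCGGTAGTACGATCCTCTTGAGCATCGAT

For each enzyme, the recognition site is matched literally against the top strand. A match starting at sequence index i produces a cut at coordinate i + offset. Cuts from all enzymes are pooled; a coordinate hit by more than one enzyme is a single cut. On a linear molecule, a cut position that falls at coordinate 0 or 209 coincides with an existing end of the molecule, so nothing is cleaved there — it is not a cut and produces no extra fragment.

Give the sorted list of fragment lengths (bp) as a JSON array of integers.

Per-enzyme occurrences:
  JekIV GTGCTA/3: at [116] ⇒ [119]
  KluII CTCTTG/4: at [9, 49, 64, 76, 126, 140, 194] ⇒ [13, 53, 68, 80, 130, 144, 198]
  BxoI CCTCGCGC/7: at [16, 40, 89, 105, 169] ⇒ [23, 47, 96, 112, 176]
  YnoX TACGATC/0: at [33, 133, 187] ⇒ [33, 133, 187]
  VbrX AACTT/4: at [0, 27, 56, 153, 158] ⇒ [4, 31, 60, 157, 162]

All cut coordinates (distinct, sorted): [4, 13, 23, 31, 33, 47, 53, 60, 68, 80, 96, 112, 119, 130, 133, 144, 157, 162, 176, 187, 198]

Fragment lengths:
  [0,4): 4 bp
  [4,13): 9 bp
  [13,23): 10 bp
  [23,31): 8 bp
  [31,33): 2 bp
  [33,47): 14 bp
  [47,53): 6 bp
  [53,60): 7 bp
  [60,68): 8 bp
  [68,80): 12 bp
  [80,96): 16 bp
  [96,112): 16 bp
  [112,119): 7 bp
  [119,130): 11 bp
  [130,133): 3 bp
  [133,144): 11 bp
  [144,157): 13 bp
  [157,162): 5 bp
  [162,176): 14 bp
  [176,187): 11 bp
  [187,198): 11 bp
  [198,209): 11 bp

[2,3,4,5,6,7,7,8,8,9,10,11,11,11,11,11,12,13,14,14,16,16]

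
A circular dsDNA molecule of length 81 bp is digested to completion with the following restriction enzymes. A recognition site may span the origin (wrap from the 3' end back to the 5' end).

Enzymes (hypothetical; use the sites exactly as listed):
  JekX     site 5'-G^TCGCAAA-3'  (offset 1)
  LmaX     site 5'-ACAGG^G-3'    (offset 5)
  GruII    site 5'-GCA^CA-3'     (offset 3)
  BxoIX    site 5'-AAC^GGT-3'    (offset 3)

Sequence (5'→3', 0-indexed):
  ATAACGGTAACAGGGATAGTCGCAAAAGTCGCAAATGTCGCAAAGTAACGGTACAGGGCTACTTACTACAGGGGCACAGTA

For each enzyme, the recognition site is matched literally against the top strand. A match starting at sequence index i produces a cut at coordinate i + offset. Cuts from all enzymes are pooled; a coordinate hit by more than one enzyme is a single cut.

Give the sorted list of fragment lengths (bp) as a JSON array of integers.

[4,5,8,9,9,9,10,12,15]

Per-enzyme occurrences:
  JekX (GTCGCAAA, off=1): starts [18, 27, 36] → cuts [19, 28, 37]
  LmaX (ACAGGG, off=5): starts [9, 52, 67] → cuts [14, 57, 72]
  GruII (GCACA, off=3): starts [73] → cuts [76]
  BxoIX (AACGGT, off=3): starts [2, 46] → cuts [5, 49]

Pooled cuts: [5, 14, 19, 28, 37, 49, 57, 72, 76]

Fragments:
  5→14: 9 bp
  14→19: 5 bp
  19→28: 9 bp
  28→37: 9 bp
  37→49: 12 bp
  49→57: 8 bp
  57→72: 15 bp
  72→76: 4 bp
  76→5 (wrap): 81-76+5 = 10 bp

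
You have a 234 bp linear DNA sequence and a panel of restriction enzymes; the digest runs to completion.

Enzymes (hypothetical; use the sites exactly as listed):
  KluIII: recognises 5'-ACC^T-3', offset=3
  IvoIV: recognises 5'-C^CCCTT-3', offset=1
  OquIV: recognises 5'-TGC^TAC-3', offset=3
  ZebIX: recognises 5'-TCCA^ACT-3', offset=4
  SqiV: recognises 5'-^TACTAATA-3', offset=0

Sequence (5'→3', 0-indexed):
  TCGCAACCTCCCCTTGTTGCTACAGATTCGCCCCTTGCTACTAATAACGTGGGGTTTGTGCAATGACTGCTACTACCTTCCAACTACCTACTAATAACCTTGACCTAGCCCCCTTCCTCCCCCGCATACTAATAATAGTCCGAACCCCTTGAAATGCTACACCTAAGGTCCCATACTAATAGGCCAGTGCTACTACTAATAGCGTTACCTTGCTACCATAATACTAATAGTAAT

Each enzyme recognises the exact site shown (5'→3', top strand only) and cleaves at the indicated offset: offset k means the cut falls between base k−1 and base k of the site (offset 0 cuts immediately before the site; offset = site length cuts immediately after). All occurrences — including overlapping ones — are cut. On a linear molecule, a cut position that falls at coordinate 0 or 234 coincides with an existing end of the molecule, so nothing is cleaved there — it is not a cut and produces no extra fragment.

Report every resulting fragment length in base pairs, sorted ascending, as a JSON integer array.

[2,3,4,5,5,6,6,6,7,7,8,8,10,10,11,11,12,13,16,16,17,19,32]

Per-enzyme occurrences:
  KluIII (ACCT, off=3): starts [5, 74, 85, 96, 102, 160, 206] → cuts [8, 77, 88, 99, 105, 163, 209]
  IvoIV (CCCCTT, off=1): starts [9, 30, 109, 144] → cuts [10, 31, 110, 145]
  OquIV (TGCTAC, off=3): starts [17, 35, 67, 154, 187, 210] → cuts [20, 38, 70, 157, 190, 213]
  ZebIX (TCCAACT, off=4): starts [78] → cuts [82]
  SqiV (TACTAATA, off=0): starts [38, 88, 126, 173, 193, 221] → cuts [38, 88, 126, 173, 193, 221]

All cut coordinates (distinct, sorted): [8, 10, 20, 31, 38, 70, 77, 82, 88, 99, 105, 110, 126, 145, 157, 163, 173, 190, 193, 209, 213, 221]

Fragments:
  [0,8): 8 bp
  [8,10): 2 bp
  [10,20): 10 bp
  [20,31): 11 bp
  [31,38): 7 bp
  [38,70): 32 bp
  [70,77): 7 bp
  [77,82): 5 bp
  [82,88): 6 bp
  [88,99): 11 bp
  [99,105): 6 bp
  [105,110): 5 bp
  [110,126): 16 bp
  [126,145): 19 bp
  [145,157): 12 bp
  [157,163): 6 bp
  [163,173): 10 bp
  [173,190): 17 bp
  [190,193): 3 bp
  [193,209): 16 bp
  [209,213): 4 bp
  [213,221): 8 bp
  [221,234): 13 bp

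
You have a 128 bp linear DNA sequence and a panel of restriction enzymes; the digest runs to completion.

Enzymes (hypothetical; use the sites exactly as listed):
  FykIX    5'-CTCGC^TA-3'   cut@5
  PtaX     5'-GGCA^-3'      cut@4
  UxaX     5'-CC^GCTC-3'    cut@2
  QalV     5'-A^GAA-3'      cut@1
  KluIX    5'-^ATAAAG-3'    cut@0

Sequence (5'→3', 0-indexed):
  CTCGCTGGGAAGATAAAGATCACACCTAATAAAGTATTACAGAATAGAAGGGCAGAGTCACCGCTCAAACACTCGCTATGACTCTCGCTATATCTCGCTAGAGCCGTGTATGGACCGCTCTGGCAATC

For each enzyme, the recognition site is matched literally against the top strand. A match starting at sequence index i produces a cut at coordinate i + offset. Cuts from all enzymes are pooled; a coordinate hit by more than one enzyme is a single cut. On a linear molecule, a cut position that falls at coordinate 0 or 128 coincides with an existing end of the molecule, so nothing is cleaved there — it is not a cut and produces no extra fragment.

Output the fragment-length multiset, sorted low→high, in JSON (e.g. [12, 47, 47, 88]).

Per-enzyme occurrences:
  FykIX (CTCGCTA, off=5): starts [71, 83, 93] → cuts [76, 88, 98]
  PtaX (GGCA, off=4): starts [50, 121] → cuts [54, 125]
  UxaX (CCGCTC, off=2): starts [60, 114] → cuts [62, 116]
  QalV (AGAA, off=1): starts [40, 45] → cuts [41, 46]
  KluIX (ATAAAG, off=0): starts [12, 28] → cuts [12, 28]

All cut coordinates (distinct, sorted): [12, 28, 41, 46, 54, 62, 76, 88, 98, 116, 125]

Fragment lengths:
  [0,12): 12 bp
  [12,28): 16 bp
  [28,41): 13 bp
  [41,46): 5 bp
  [46,54): 8 bp
  [54,62): 8 bp
  [62,76): 14 bp
  [76,88): 12 bp
  [88,98): 10 bp
  [98,116): 18 bp
  [116,125): 9 bp
  [125,128): 3 bp

[3,5,8,8,9,10,12,12,13,14,16,18]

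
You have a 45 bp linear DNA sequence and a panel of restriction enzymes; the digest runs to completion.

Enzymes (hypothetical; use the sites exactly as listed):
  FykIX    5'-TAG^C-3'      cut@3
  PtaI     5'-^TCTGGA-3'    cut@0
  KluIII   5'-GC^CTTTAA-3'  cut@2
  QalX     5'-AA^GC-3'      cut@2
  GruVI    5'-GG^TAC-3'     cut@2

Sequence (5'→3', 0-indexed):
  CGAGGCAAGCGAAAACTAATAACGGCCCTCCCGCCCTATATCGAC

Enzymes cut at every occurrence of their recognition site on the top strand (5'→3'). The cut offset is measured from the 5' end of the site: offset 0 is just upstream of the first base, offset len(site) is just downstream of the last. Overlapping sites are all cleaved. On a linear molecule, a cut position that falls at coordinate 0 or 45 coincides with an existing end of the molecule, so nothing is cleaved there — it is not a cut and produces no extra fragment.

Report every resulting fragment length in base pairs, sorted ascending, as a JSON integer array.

[8,37]

Scan for sites:
  FykIX (TAGC, off=3): no sites
  PtaI (TCTGGA, off=0): no sites
  KluIII (GCCTTTAA, off=2): no sites
  QalX (AAGC, off=2): starts [6] → cuts [8]
  GruVI (GGTAC, off=2): no sites

Pooled cuts: [8]

Fragments:
  [0,8): 8 bp
  [8,45): 37 bp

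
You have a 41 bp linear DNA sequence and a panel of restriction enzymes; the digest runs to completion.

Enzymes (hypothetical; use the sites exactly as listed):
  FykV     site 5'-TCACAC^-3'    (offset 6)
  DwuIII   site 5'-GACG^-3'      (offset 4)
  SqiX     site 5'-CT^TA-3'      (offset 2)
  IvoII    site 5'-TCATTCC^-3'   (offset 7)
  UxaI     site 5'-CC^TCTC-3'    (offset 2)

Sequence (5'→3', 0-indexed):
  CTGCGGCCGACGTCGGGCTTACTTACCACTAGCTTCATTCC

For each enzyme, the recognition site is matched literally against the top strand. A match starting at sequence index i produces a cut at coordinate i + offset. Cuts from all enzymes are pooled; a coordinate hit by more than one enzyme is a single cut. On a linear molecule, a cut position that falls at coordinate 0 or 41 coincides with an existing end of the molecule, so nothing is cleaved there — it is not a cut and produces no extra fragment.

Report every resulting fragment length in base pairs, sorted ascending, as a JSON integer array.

Per-enzyme occurrences:
  FykV (TCACAC, off=6): no sites
  DwuIII (GACG, off=4): starts [8] → cuts [12]
  SqiX (CTTA, off=2): starts [17, 21] → cuts [19, 23]
  IvoII (TCATTCC, off=7): starts [34] → cuts [] (position 41 is a terminus of the linear molecule — no cut)
  UxaI (CCTCTC, off=2): no sites

All cut coordinates (distinct, sorted): [12, 19, 23]

Fragment lengths:
  [0,12): 12 bp
  [12,19): 7 bp
  [19,23): 4 bp
  [23,41): 18 bp

[4,7,12,18]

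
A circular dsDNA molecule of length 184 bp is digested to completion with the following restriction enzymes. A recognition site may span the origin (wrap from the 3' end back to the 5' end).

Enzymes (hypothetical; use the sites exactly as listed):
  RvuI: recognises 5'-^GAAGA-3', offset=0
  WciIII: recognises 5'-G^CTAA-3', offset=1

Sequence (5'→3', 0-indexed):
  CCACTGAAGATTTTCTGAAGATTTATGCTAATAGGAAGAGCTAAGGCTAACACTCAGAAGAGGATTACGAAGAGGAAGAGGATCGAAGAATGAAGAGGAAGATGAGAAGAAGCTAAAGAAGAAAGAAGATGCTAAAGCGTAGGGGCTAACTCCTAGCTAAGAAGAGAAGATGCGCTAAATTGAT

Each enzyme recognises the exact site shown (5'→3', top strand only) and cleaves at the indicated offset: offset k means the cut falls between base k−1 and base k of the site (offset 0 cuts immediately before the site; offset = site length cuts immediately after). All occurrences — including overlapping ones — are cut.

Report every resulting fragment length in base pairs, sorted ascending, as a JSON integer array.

Scan for sites:
  RvuI GAAGA/0: at [5, 16, 34, 56, 68, 74, 84, 91, 97, 105, 117, 124, 160, 165] ⇒ [5, 16, 34, 56, 68, 74, 84, 91, 97, 105, 117, 124, 160, 165]
  WciIII GCTAA/1: at [26, 39, 45, 111, 130, 144, 155, 173] ⇒ [27, 40, 46, 112, 131, 145, 156, 174]

All cut coordinates (distinct, sorted): [5, 16, 27, 34, 40, 46, 56, 68, 74, 84, 91, 97, 105, 112, 117, 124, 131, 145, 156, 160, 165, 174]

Fragment lengths:
  5→16: 11 bp
  16→27: 11 bp
  27→34: 7 bp
  34→40: 6 bp
  40→46: 6 bp
  46→56: 10 bp
  56→68: 12 bp
  68→74: 6 bp
  74→84: 10 bp
  84→91: 7 bp
  91→97: 6 bp
  97→105: 8 bp
  105→112: 7 bp
  112→117: 5 bp
  117→124: 7 bp
  124→131: 7 bp
  131→145: 14 bp
  145→156: 11 bp
  156→160: 4 bp
  160→165: 5 bp
  165→174: 9 bp
  174→5 (wrap): 184-174+5 = 15 bp

[4,5,5,6,6,6,6,7,7,7,7,7,8,9,10,10,11,11,11,12,14,15]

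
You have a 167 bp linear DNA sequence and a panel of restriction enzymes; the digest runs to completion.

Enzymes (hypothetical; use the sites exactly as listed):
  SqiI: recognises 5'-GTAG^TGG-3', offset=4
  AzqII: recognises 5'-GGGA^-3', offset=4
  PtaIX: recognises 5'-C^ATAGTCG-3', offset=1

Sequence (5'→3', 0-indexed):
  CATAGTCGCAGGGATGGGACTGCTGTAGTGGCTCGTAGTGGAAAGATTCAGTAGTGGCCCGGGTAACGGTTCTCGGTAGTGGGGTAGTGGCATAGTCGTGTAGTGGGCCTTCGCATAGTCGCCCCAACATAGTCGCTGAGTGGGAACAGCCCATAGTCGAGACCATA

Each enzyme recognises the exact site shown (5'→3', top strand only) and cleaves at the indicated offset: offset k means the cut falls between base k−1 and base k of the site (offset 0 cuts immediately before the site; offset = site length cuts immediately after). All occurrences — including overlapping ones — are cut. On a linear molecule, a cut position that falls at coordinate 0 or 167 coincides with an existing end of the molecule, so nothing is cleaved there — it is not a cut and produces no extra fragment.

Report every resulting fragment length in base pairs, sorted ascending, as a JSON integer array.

Scan for sites:
  SqiI (GTAGTGG, off=4): starts [24, 34, 50, 75, 83, 99] → cuts [28, 38, 54, 79, 87, 103]
  AzqII (GGGA, off=4): starts [10, 15, 141] → cuts [14, 19, 145]
  PtaIX (CATAGTCG, off=1): starts [0, 90, 113, 127, 151] → cuts [1, 91, 114, 128, 152]

Pooled cuts: [1, 14, 19, 28, 38, 54, 79, 87, 91, 103, 114, 128, 145, 152]

Fragment lengths:
  [0,1): 1 bp
  [1,14): 13 bp
  [14,19): 5 bp
  [19,28): 9 bp
  [28,38): 10 bp
  [38,54): 16 bp
  [54,79): 25 bp
  [79,87): 8 bp
  [87,91): 4 bp
  [91,103): 12 bp
  [103,114): 11 bp
  [114,128): 14 bp
  [128,145): 17 bp
  [145,152): 7 bp
  [152,167): 15 bp

[1,4,5,7,8,9,10,11,12,13,14,15,16,17,25]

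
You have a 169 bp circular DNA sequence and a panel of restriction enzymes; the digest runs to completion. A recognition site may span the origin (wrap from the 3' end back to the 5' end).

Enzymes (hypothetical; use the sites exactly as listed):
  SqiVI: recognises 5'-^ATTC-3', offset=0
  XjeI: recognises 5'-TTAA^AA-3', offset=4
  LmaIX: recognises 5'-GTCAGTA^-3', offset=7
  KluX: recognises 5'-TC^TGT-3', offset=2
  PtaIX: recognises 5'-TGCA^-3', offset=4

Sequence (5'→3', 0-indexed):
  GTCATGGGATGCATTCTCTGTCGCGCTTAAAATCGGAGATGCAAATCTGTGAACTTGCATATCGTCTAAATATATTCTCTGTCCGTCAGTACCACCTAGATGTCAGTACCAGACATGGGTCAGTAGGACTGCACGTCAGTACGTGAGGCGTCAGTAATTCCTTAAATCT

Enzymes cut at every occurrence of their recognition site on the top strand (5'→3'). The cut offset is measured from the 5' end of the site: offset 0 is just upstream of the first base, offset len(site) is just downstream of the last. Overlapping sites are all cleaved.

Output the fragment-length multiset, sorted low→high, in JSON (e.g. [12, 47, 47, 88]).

Scan for sites:
  SqiVI (ATTC, off=0): starts [12, 73, 156] → cuts [12, 73, 156]
  XjeI (TTAAAA, off=4): starts [26] → cuts [30]
  LmaIX (GTCAGTA, off=7): starts [84, 101, 118, 134, 149] → cuts [91, 108, 125, 141, 156]
  KluX (TCTGT, off=2): starts [16, 45, 77, 166] → cuts [18, 47, 79, 168]
  PtaIX (TGCA, off=4): starts [9, 39, 55, 129] → cuts [13, 43, 59, 133]

All cut coordinates (distinct, sorted): [12, 13, 18, 30, 43, 47, 59, 73, 79, 91, 108, 125, 133, 141, 156, 168]

Fragments:
  12→13: 1 bp
  13→18: 5 bp
  18→30: 12 bp
  30→43: 13 bp
  43→47: 4 bp
  47→59: 12 bp
  59→73: 14 bp
  73→79: 6 bp
  79→91: 12 bp
  91→108: 17 bp
  108→125: 17 bp
  125→133: 8 bp
  133→141: 8 bp
  141→156: 15 bp
  156→168: 12 bp
  168→12 (wrap): 169-168+12 = 13 bp

[1,4,5,6,8,8,12,12,12,12,13,13,14,15,17,17]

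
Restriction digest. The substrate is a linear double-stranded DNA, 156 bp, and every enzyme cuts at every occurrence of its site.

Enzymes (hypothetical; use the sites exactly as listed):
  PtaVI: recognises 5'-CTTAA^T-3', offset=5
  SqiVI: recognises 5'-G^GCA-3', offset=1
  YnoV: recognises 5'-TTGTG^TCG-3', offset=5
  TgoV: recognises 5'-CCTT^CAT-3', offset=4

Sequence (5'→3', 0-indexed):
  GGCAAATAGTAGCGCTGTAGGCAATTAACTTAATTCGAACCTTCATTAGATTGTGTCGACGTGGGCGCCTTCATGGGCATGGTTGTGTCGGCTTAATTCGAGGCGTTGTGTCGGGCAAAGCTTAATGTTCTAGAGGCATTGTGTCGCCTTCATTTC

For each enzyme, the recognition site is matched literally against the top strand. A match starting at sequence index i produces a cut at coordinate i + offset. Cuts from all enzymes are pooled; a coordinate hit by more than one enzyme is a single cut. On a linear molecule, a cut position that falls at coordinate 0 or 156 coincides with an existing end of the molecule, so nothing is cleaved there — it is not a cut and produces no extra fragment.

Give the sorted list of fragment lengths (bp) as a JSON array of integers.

Scan for sites:
  PtaVI CTTAAT/5: at [28, 91, 120] ⇒ [33, 96, 125]
  SqiVI GGCA/1: at [0, 19, 75, 113, 134] ⇒ [1, 20, 76, 114, 135]
  YnoV TTGTGTCG/5: at [50, 82, 105, 138] ⇒ [55, 87, 110, 143]
  TgoV CCTTCAT/4: at [39, 67, 146] ⇒ [43, 71, 150]

All cut coordinates (distinct, sorted): [1, 20, 33, 43, 55, 71, 76, 87, 96, 110, 114, 125, 135, 143, 150]

Fragment lengths:
  [0,1): 1 bp
  [1,20): 19 bp
  [20,33): 13 bp
  [33,43): 10 bp
  [43,55): 12 bp
  [55,71): 16 bp
  [71,76): 5 bp
  [76,87): 11 bp
  [87,96): 9 bp
  [96,110): 14 bp
  [110,114): 4 bp
  [114,125): 11 bp
  [125,135): 10 bp
  [135,143): 8 bp
  [143,150): 7 bp
  [150,156): 6 bp

[1,4,5,6,7,8,9,10,10,11,11,12,13,14,16,19]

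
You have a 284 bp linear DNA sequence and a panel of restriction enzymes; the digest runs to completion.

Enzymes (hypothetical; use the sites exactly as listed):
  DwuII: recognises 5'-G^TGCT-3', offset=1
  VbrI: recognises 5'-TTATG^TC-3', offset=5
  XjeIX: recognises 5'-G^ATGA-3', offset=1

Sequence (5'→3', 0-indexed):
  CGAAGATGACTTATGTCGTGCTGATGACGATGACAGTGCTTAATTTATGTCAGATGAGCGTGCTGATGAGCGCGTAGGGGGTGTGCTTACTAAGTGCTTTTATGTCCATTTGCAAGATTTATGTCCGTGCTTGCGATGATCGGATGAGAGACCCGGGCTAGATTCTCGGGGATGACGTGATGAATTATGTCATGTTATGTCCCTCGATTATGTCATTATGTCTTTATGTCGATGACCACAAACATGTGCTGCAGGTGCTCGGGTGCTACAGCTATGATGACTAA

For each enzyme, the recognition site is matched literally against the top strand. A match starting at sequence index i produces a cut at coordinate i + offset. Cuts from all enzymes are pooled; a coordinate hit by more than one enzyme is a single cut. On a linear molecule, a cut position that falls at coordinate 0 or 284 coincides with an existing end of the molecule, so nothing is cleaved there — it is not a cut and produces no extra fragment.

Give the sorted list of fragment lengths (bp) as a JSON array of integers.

[3,3,4,4,5,5,5,6,7,7,8,8,8,8,8,8,8,9,10,10,10,10,11,13,13,13,15,18,19,28]

Scan for sites:
  DwuII (GTGCT, off=1): starts [17, 35, 59, 82, 93, 126, 245, 254, 262] → cuts [18, 36, 60, 83, 94, 127, 246, 255, 263]
  VbrI (TTATGTC, off=5): starts [10, 44, 99, 118, 184, 194, 207, 215, 223] → cuts [15, 49, 104, 123, 189, 199, 212, 220, 228]
  XjeIX (GATGA, off=1): starts [4, 22, 28, 52, 64, 134, 142, 170, 178, 230, 275] → cuts [5, 23, 29, 53, 65, 135, 143, 171, 179, 231, 276]

All cut coordinates (distinct, sorted): [5, 15, 18, 23, 29, 36, 49, 53, 60, 65, 83, 94, 104, 123, 127, 135, 143, 171, 179, 189, 199, 212, 220, 228, 231, 246, 255, 263, 276]

Fragments:
  [0,5): 5 bp
  [5,15): 10 bp
  [15,18): 3 bp
  [18,23): 5 bp
  [23,29): 6 bp
  [29,36): 7 bp
  [36,49): 13 bp
  [49,53): 4 bp
  [53,60): 7 bp
  [60,65): 5 bp
  [65,83): 18 bp
  [83,94): 11 bp
  [94,104): 10 bp
  [104,123): 19 bp
  [123,127): 4 bp
  [127,135): 8 bp
  [135,143): 8 bp
  [143,171): 28 bp
  [171,179): 8 bp
  [179,189): 10 bp
  [189,199): 10 bp
  [199,212): 13 bp
  [212,220): 8 bp
  [220,228): 8 bp
  [228,231): 3 bp
  [231,246): 15 bp
  [246,255): 9 bp
  [255,263): 8 bp
  [263,276): 13 bp
  [276,284): 8 bp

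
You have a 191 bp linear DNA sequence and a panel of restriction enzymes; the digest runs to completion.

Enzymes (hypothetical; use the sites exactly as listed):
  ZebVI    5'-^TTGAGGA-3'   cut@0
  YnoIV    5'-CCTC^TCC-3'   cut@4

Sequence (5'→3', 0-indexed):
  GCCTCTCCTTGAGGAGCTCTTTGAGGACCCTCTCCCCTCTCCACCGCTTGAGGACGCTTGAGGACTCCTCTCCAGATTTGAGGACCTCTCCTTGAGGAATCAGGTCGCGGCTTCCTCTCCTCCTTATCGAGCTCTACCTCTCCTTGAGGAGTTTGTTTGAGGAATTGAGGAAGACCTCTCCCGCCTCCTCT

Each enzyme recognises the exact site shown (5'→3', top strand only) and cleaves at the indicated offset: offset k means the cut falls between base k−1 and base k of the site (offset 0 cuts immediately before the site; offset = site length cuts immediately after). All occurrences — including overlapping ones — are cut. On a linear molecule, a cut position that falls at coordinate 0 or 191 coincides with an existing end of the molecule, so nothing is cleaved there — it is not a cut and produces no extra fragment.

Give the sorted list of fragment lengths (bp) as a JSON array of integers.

[3,3,3,5,7,7,8,8,10,11,12,12,13,13,13,14,23,26]

Scan for sites:
  ZebVI (TTGAGGA, off=0): starts [8, 20, 47, 57, 77, 91, 143, 156, 164] → cuts [8, 20, 47, 57, 77, 91, 143, 156, 164]
  YnoIV (CCTCTCC, off=4): starts [1, 28, 35, 66, 84, 113, 136, 174] → cuts [5, 32, 39, 70, 88, 117, 140, 178]

Pooled cuts: [5, 8, 20, 32, 39, 47, 57, 70, 77, 88, 91, 117, 140, 143, 156, 164, 178]

Fragment lengths:
  [0,5): 5 bp
  [5,8): 3 bp
  [8,20): 12 bp
  [20,32): 12 bp
  [32,39): 7 bp
  [39,47): 8 bp
  [47,57): 10 bp
  [57,70): 13 bp
  [70,77): 7 bp
  [77,88): 11 bp
  [88,91): 3 bp
  [91,117): 26 bp
  [117,140): 23 bp
  [140,143): 3 bp
  [143,156): 13 bp
  [156,164): 8 bp
  [164,178): 14 bp
  [178,191): 13 bp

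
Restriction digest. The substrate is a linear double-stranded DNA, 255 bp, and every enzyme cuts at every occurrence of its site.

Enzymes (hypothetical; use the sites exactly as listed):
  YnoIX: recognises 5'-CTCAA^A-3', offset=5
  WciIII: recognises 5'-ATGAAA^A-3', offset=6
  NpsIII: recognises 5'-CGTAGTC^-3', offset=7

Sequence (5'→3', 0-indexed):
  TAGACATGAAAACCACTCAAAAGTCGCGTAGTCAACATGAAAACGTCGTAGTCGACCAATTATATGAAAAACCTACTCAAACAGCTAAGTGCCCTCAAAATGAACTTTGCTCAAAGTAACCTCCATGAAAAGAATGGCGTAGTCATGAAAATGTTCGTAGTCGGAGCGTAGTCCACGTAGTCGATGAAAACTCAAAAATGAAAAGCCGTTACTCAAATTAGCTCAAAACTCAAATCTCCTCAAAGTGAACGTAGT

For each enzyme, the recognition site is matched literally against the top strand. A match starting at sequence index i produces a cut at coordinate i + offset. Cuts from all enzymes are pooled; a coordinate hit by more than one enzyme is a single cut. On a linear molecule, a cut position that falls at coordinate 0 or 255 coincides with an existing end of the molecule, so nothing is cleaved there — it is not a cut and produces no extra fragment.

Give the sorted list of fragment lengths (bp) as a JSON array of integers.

Per-enzyme occurrences:
  YnoIX CTCAAA/5: at [15, 75, 93, 109, 190, 211, 221, 228, 238] ⇒ [20, 80, 98, 114, 195, 216, 226, 233, 243]
  WciIII ATGAAAA/6: at [5, 36, 63, 124, 144, 183, 197] ⇒ [11, 42, 69, 130, 150, 189, 203]
  NpsIII CGTAGTC/7: at [26, 46, 137, 155, 166, 175] ⇒ [33, 53, 144, 162, 173, 182]

Pooled cuts: [11, 20, 33, 42, 53, 69, 80, 98, 114, 130, 144, 150, 162, 173, 182, 189, 195, 203, 216, 226, 233, 243]

Fragments:
  [0,11): 11 bp
  [11,20): 9 bp
  [20,33): 13 bp
  [33,42): 9 bp
  [42,53): 11 bp
  [53,69): 16 bp
  [69,80): 11 bp
  [80,98): 18 bp
  [98,114): 16 bp
  [114,130): 16 bp
  [130,144): 14 bp
  [144,150): 6 bp
  [150,162): 12 bp
  [162,173): 11 bp
  [173,182): 9 bp
  [182,189): 7 bp
  [189,195): 6 bp
  [195,203): 8 bp
  [203,216): 13 bp
  [216,226): 10 bp
  [226,233): 7 bp
  [233,243): 10 bp
  [243,255): 12 bp

[6,6,7,7,8,9,9,9,10,10,11,11,11,11,12,12,13,13,14,16,16,16,18]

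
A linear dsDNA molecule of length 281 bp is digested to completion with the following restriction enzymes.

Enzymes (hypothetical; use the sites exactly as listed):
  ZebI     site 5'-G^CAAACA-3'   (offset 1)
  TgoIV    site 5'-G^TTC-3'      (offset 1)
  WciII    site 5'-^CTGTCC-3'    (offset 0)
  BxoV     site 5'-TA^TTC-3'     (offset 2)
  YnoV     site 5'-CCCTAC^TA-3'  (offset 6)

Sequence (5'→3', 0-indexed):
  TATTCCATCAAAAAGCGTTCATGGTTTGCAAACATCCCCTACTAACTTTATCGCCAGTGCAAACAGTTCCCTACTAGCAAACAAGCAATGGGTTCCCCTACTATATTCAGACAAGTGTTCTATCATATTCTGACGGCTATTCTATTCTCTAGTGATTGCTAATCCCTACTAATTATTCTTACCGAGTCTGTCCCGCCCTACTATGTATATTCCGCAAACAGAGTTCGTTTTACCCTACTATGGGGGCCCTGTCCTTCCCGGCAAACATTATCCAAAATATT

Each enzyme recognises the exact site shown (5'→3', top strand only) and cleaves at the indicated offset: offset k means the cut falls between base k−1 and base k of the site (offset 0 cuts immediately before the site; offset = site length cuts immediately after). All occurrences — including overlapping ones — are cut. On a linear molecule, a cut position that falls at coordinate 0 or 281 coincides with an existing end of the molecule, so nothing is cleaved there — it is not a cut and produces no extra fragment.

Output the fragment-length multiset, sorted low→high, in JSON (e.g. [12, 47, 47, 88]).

[2,3,4,5,5,6,7,8,8,9,9,10,10,11,12,12,12,13,14,14,15,15,15,17,20,25]

Site scan:
  ZebI GCAAACA/1: at [27, 58, 76, 213, 260] ⇒ [28, 59, 77, 214, 261]
  TgoIV GTTC/1: at [16, 65, 91, 116, 222] ⇒ [17, 66, 92, 117, 223]
  WciII CTGTCC/0: at [187, 248] ⇒ [187, 248]
  BxoV TATTC/2: at [0, 103, 125, 137, 142, 173, 207] ⇒ [2, 105, 127, 139, 144, 175, 209]
  YnoV CCCTACTA/6: at [36, 68, 95, 163, 195, 232] ⇒ [42, 74, 101, 169, 201, 238]

Pooled cuts: [2, 17, 28, 42, 59, 66, 74, 77, 92, 101, 105, 117, 127, 139, 144, 169, 175, 187, 201, 209, 214, 223, 238, 248, 261]

Fragments:
  [0,2): 2 bp
  [2,17): 15 bp
  [17,28): 11 bp
  [28,42): 14 bp
  [42,59): 17 bp
  [59,66): 7 bp
  [66,74): 8 bp
  [74,77): 3 bp
  [77,92): 15 bp
  [92,101): 9 bp
  [101,105): 4 bp
  [105,117): 12 bp
  [117,127): 10 bp
  [127,139): 12 bp
  [139,144): 5 bp
  [144,169): 25 bp
  [169,175): 6 bp
  [175,187): 12 bp
  [187,201): 14 bp
  [201,209): 8 bp
  [209,214): 5 bp
  [214,223): 9 bp
  [223,238): 15 bp
  [238,248): 10 bp
  [248,261): 13 bp
  [261,281): 20 bp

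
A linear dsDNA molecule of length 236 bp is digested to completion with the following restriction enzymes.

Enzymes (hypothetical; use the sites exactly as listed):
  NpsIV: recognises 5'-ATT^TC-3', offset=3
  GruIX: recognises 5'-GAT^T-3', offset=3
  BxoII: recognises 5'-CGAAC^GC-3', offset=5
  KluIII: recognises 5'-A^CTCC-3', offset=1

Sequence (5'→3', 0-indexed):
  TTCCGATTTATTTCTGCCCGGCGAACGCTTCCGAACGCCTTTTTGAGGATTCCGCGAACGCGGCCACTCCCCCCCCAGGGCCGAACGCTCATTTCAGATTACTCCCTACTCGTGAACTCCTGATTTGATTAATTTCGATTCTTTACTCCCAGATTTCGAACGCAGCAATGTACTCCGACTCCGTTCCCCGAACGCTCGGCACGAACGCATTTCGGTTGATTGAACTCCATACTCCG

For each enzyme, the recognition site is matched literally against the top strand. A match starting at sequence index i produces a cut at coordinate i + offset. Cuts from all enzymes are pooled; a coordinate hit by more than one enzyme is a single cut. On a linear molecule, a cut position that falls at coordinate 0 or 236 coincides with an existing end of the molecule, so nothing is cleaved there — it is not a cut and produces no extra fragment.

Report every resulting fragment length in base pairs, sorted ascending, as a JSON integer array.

[1,2,4,5,5,5,5,5,5,6,6,6,6,7,7,7,7,8,9,9,9,10,11,13,14,14,15,15,20]

Site scan:
  NpsIV ATTTC/3: at [9, 90, 131, 152, 208] ⇒ [12, 93, 134, 155, 211]
  GruIX GATT/3: at [4, 47, 96, 121, 126, 136, 151, 217] ⇒ [7, 50, 99, 124, 129, 139, 154, 220]
  BxoII CGAACGC/5: at [21, 31, 54, 81, 156, 188, 201] ⇒ [26, 36, 59, 86, 161, 193, 206]
  KluIII ACTCC/1: at [65, 100, 115, 144, 171, 177, 223, 230] ⇒ [66, 101, 116, 145, 172, 178, 224, 231]

All cut coordinates (distinct, sorted): [7, 12, 26, 36, 50, 59, 66, 86, 93, 99, 101, 116, 124, 129, 134, 139, 145, 154, 155, 161, 172, 178, 193, 206, 211, 220, 224, 231]

Fragment lengths:
  [0,7): 7 bp
  [7,12): 5 bp
  [12,26): 14 bp
  [26,36): 10 bp
  [36,50): 14 bp
  [50,59): 9 bp
  [59,66): 7 bp
  [66,86): 20 bp
  [86,93): 7 bp
  [93,99): 6 bp
  [99,101): 2 bp
  [101,116): 15 bp
  [116,124): 8 bp
  [124,129): 5 bp
  [129,134): 5 bp
  [134,139): 5 bp
  [139,145): 6 bp
  [145,154): 9 bp
  [154,155): 1 bp
  [155,161): 6 bp
  [161,172): 11 bp
  [172,178): 6 bp
  [178,193): 15 bp
  [193,206): 13 bp
  [206,211): 5 bp
  [211,220): 9 bp
  [220,224): 4 bp
  [224,231): 7 bp
  [231,236): 5 bp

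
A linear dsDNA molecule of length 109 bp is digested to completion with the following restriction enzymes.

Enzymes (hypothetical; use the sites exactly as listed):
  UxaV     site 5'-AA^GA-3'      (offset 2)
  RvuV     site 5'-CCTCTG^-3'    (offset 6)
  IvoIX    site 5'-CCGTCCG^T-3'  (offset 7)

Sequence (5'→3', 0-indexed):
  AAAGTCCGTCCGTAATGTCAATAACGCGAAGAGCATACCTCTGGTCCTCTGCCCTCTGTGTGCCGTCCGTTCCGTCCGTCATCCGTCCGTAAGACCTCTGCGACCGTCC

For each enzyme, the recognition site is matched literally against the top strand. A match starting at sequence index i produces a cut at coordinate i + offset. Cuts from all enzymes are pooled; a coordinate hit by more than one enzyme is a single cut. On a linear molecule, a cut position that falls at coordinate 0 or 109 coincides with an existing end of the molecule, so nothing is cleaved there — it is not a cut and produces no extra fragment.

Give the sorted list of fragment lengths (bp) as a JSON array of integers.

Scan for sites:
  UxaV (AAGA, off=2): starts [28, 90] → cuts [30, 92]
  RvuV (CCTCTG, off=6): starts [37, 45, 52, 94] → cuts [43, 51, 58, 100]
  IvoIX (CCGTCCGT, off=7): starts [5, 62, 71, 82] → cuts [12, 69, 78, 89]

Pooled cuts: [12, 30, 43, 51, 58, 69, 78, 89, 92, 100]

Fragments:
  [0,12): 12 bp
  [12,30): 18 bp
  [30,43): 13 bp
  [43,51): 8 bp
  [51,58): 7 bp
  [58,69): 11 bp
  [69,78): 9 bp
  [78,89): 11 bp
  [89,92): 3 bp
  [92,100): 8 bp
  [100,109): 9 bp

[3,7,8,8,9,9,11,11,12,13,18]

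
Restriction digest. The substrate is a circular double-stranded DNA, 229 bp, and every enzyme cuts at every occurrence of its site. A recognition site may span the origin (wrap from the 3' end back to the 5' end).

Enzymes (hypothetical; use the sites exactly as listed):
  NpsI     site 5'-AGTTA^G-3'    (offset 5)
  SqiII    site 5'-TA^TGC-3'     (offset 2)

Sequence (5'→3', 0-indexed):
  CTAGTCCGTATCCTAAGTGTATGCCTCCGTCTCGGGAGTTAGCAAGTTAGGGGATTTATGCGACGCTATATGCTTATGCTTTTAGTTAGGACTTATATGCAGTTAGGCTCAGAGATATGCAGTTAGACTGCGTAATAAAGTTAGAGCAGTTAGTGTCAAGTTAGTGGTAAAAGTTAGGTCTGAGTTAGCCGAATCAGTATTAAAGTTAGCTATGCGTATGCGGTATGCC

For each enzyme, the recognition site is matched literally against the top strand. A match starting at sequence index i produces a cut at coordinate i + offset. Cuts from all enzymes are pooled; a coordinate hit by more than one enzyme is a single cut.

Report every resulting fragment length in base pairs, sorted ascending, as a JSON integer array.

[4,6,6,7,8,8,8,9,9,9,11,11,12,12,12,13,18,20,21,25]

Scan for sites:
  NpsI (AGTTAG, off=5): starts [36, 44, 83, 100, 120, 138, 147, 158, 171, 182, 203] → cuts [41, 49, 88, 105, 125, 143, 152, 163, 176, 187, 208]
  SqiII (TATGC, off=2): starts [19, 56, 68, 74, 95, 115, 210, 216, 223] → cuts [21, 58, 70, 76, 97, 117, 212, 218, 225]

Pooled cuts: [21, 41, 49, 58, 70, 76, 88, 97, 105, 117, 125, 143, 152, 163, 176, 187, 208, 212, 218, 225]

Fragments:
  21→41: 20 bp
  41→49: 8 bp
  49→58: 9 bp
  58→70: 12 bp
  70→76: 6 bp
  76→88: 12 bp
  88→97: 9 bp
  97→105: 8 bp
  105→117: 12 bp
  117→125: 8 bp
  125→143: 18 bp
  143→152: 9 bp
  152→163: 11 bp
  163→176: 13 bp
  176→187: 11 bp
  187→208: 21 bp
  208→212: 4 bp
  212→218: 6 bp
  218→225: 7 bp
  225→21 (wrap): 229-225+21 = 25 bp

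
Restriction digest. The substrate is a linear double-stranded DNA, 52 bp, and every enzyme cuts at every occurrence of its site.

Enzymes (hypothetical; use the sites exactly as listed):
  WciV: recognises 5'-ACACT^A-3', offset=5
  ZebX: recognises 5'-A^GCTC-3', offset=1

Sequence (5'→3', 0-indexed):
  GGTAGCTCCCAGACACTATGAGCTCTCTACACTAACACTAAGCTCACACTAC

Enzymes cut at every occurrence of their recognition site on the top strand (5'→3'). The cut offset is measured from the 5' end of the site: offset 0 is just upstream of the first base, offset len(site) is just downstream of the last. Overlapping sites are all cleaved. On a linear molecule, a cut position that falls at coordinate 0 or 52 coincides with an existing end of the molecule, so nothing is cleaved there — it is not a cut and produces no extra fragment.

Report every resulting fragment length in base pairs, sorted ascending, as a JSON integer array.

[2,2,4,4,6,9,12,13]

Per-enzyme occurrences:
  WciV ACACTA/5: at [12, 28, 34, 45] ⇒ [17, 33, 39, 50]
  ZebX AGCTC/1: at [3, 20, 40] ⇒ [4, 21, 41]

Pooled cuts: [4, 17, 21, 33, 39, 41, 50]

Fragments:
  [0,4): 4 bp
  [4,17): 13 bp
  [17,21): 4 bp
  [21,33): 12 bp
  [33,39): 6 bp
  [39,41): 2 bp
  [41,50): 9 bp
  [50,52): 2 bp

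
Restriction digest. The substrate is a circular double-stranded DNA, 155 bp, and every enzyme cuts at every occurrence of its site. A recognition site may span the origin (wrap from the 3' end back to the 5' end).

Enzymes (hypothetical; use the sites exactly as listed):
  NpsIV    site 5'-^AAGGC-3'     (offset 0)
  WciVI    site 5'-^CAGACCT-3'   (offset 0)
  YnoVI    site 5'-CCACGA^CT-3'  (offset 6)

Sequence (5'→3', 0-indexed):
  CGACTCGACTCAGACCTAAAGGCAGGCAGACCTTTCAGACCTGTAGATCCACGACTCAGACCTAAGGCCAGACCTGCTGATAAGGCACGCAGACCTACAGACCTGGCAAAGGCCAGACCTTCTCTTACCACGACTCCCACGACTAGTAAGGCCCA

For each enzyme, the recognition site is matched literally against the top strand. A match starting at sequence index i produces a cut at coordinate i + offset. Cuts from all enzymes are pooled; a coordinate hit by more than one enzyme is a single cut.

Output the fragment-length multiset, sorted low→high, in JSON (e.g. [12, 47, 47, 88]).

[2,5,5,5,7,7,8,8,8,8,9,9,11,11,13,19,20]

Per-enzyme occurrences:
  NpsIV (AAGGC, off=0): starts [18, 63, 81, 108, 147] → cuts [18, 63, 81, 108, 147]
  WciVI (CAGACCT, off=0): starts [10, 26, 35, 56, 68, 89, 97, 113] → cuts [10, 26, 35, 56, 68, 89, 97, 113]
  YnoVI (CCACGACT, off=6): starts [48, 127, 136, 152] → cuts [3, 54, 133, 142]

Pooled cuts: [3, 10, 18, 26, 35, 54, 56, 63, 68, 81, 89, 97, 108, 113, 133, 142, 147]

Fragment lengths:
  3→10: 7 bp
  10→18: 8 bp
  18→26: 8 bp
  26→35: 9 bp
  35→54: 19 bp
  54→56: 2 bp
  56→63: 7 bp
  63→68: 5 bp
  68→81: 13 bp
  81→89: 8 bp
  89→97: 8 bp
  97→108: 11 bp
  108→113: 5 bp
  113→133: 20 bp
  133→142: 9 bp
  142→147: 5 bp
  147→3 (wrap): 155-147+3 = 11 bp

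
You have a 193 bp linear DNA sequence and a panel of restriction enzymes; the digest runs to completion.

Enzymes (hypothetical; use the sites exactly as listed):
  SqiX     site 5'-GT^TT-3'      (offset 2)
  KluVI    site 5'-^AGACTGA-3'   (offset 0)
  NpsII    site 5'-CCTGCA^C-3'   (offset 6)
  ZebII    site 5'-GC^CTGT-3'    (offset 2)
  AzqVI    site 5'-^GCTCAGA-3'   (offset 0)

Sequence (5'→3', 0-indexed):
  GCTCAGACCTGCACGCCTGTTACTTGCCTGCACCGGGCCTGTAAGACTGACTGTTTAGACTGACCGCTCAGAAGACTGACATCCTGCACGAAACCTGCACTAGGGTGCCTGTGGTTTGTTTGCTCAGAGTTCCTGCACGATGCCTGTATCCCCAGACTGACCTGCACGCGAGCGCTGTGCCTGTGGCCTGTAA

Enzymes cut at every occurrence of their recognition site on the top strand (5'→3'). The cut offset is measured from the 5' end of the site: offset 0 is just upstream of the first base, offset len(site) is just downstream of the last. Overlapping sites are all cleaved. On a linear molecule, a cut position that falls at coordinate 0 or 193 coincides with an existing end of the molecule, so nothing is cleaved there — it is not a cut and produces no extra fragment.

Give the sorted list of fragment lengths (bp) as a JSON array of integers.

Per-enzyme occurrences:
  SqiX GTTT/2: at [52, 113, 117] ⇒ [54, 115, 119]
  KluVI AGACTGA/0: at [43, 56, 72, 153] ⇒ [43, 56, 72, 153]
  NpsII CCTGCAC/6: at [7, 26, 82, 93, 131, 160] ⇒ [13, 32, 88, 99, 137, 166]
  ZebII GCCTGT/2: at [14, 36, 106, 141, 178, 185] ⇒ [16, 38, 108, 143, 180, 187]
  AzqVI GCTCAGA/0: at [0, 65, 121] ⇒ [65, 121] (position 0 is a terminus of the linear molecule — no cut)

Pooled cuts: [13, 16, 32, 38, 43, 54, 56, 65, 72, 88, 99, 108, 115, 119, 121, 137, 143, 153, 166, 180, 187]

Fragments:
  [0,13): 13 bp
  [13,16): 3 bp
  [16,32): 16 bp
  [32,38): 6 bp
  [38,43): 5 bp
  [43,54): 11 bp
  [54,56): 2 bp
  [56,65): 9 bp
  [65,72): 7 bp
  [72,88): 16 bp
  [88,99): 11 bp
  [99,108): 9 bp
  [108,115): 7 bp
  [115,119): 4 bp
  [119,121): 2 bp
  [121,137): 16 bp
  [137,143): 6 bp
  [143,153): 10 bp
  [153,166): 13 bp
  [166,180): 14 bp
  [180,187): 7 bp
  [187,193): 6 bp

[2,2,3,4,5,6,6,6,7,7,7,9,9,10,11,11,13,13,14,16,16,16]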